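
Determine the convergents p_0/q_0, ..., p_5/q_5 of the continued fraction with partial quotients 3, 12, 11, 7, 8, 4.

3/1, 37/12, 410/133, 2907/943, 23666/7677, 97571/31651

Using the convergent recurrence p_i = a_i*p_{i-1} + p_{i-2}, q_i = a_i*q_{i-1} + q_{i-2} with p_{-2}=0, p_{-1}=1, q_{-2}=1, q_{-1}=0:
  i=0: a_0=3, p_0 = 3*1 + 0 = 3, q_0 = 3*0 + 1 = 1.
  i=1: a_1=12, p_1 = 12*3 + 1 = 37, q_1 = 12*1 + 0 = 12.
  i=2: a_2=11, p_2 = 11*37 + 3 = 410, q_2 = 11*12 + 1 = 133.
  i=3: a_3=7, p_3 = 7*410 + 37 = 2907, q_3 = 7*133 + 12 = 943.
  i=4: a_4=8, p_4 = 8*2907 + 410 = 23666, q_4 = 8*943 + 133 = 7677.
  i=5: a_5=4, p_5 = 4*23666 + 2907 = 97571, q_5 = 4*7677 + 943 = 31651.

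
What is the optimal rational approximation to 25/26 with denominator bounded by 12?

Expand x = 25/26 as a continued fraction with the Euclidean algorithm:
  25 = 0*26 + 25, so a_0 = 0.
  26 = 1*25 + 1, so a_1 = 1.
  25 = 25*1 + 0, so a_2 = 25.
so x = [0; 1, 25].
Convergents (p_i = a_i*p_{i-1} + p_{i-2}, q_i = a_i*q_{i-1} + q_{i-2} with p_{-2}=0, p_{-1}=1, q_{-2}=1, q_{-1}=0), until the denominator exceeds 12:
  i=0: a_0=0, p_0 = 0*1 + 0 = 0, q_0 = 0*0 + 1 = 1.
  i=1: a_1=1, p_1 = 1*0 + 1 = 1, q_1 = 1*1 + 0 = 1.
  i=2: a_2=25, p_2 = 25*1 + 0 = 25, q_2 = 25*1 + 1 = 26.
q_2 = 26 > 12, so the last convergent with denominator <= 12 is p_1/q_1 = 1/1.
The closest fraction with denominator <= 12 is either p_1/q_1 or the intermediate fraction (k*p_1 + p_0)/(k*q_1 + q_0) with the largest k >= 1 whose denominator stays <= 12; these approach x as k grows, and every other convergent or intermediate fraction in range is farther away.
Largest k: floor((12 - q_0)/q_1) = floor((12 - 1)/1) = 11.
That gives (11*1 + 0)/(11*1 + 1) = 11/12.
Compare the errors: |x - 1/1| = |25*1 - 1*26|/(26*1) = 1/26, and |x - 11/12| = |25*12 - 11*26|/(26*12) = 14/312.
Cross-multiplying, 1*312 = 312 < 364 = 14*26, so 1/26 is smaller: the convergent 1/1 is closer to x than 11/12.

1/1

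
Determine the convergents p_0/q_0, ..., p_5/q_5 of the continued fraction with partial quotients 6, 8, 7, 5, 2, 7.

6/1, 49/8, 349/57, 1794/293, 3937/643, 29353/4794

Using the convergent recurrence p_i = a_i*p_{i-1} + p_{i-2}, q_i = a_i*q_{i-1} + q_{i-2} with p_{-2}=0, p_{-1}=1, q_{-2}=1, q_{-1}=0:
  i=0: a_0=6, p_0 = 6*1 + 0 = 6, q_0 = 6*0 + 1 = 1.
  i=1: a_1=8, p_1 = 8*6 + 1 = 49, q_1 = 8*1 + 0 = 8.
  i=2: a_2=7, p_2 = 7*49 + 6 = 349, q_2 = 7*8 + 1 = 57.
  i=3: a_3=5, p_3 = 5*349 + 49 = 1794, q_3 = 5*57 + 8 = 293.
  i=4: a_4=2, p_4 = 2*1794 + 349 = 3937, q_4 = 2*293 + 57 = 643.
  i=5: a_5=7, p_5 = 7*3937 + 1794 = 29353, q_5 = 7*643 + 293 = 4794.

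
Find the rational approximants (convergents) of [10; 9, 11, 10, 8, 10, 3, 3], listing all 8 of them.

Using the convergent recurrence p_i = a_i*p_{i-1} + p_{i-2}, q_i = a_i*q_{i-1} + q_{i-2} with p_{-2}=0, p_{-1}=1, q_{-2}=1, q_{-1}=0:
  i=0: a_0=10, p_0 = 10*1 + 0 = 10, q_0 = 10*0 + 1 = 1.
  i=1: a_1=9, p_1 = 9*10 + 1 = 91, q_1 = 9*1 + 0 = 9.
  i=2: a_2=11, p_2 = 11*91 + 10 = 1011, q_2 = 11*9 + 1 = 100.
  i=3: a_3=10, p_3 = 10*1011 + 91 = 10201, q_3 = 10*100 + 9 = 1009.
  i=4: a_4=8, p_4 = 8*10201 + 1011 = 82619, q_4 = 8*1009 + 100 = 8172.
  i=5: a_5=10, p_5 = 10*82619 + 10201 = 836391, q_5 = 10*8172 + 1009 = 82729.
  i=6: a_6=3, p_6 = 3*836391 + 82619 = 2591792, q_6 = 3*82729 + 8172 = 256359.
  i=7: a_7=3, p_7 = 3*2591792 + 836391 = 8611767, q_7 = 3*256359 + 82729 = 851806.

10/1, 91/9, 1011/100, 10201/1009, 82619/8172, 836391/82729, 2591792/256359, 8611767/851806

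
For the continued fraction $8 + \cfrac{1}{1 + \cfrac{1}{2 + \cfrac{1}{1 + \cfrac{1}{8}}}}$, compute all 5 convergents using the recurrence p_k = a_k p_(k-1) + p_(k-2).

Using the convergent recurrence p_i = a_i*p_{i-1} + p_{i-2}, q_i = a_i*q_{i-1} + q_{i-2} with p_{-2}=0, p_{-1}=1, q_{-2}=1, q_{-1}=0:
  i=0: a_0=8, p_0 = 8*1 + 0 = 8, q_0 = 8*0 + 1 = 1.
  i=1: a_1=1, p_1 = 1*8 + 1 = 9, q_1 = 1*1 + 0 = 1.
  i=2: a_2=2, p_2 = 2*9 + 8 = 26, q_2 = 2*1 + 1 = 3.
  i=3: a_3=1, p_3 = 1*26 + 9 = 35, q_3 = 1*3 + 1 = 4.
  i=4: a_4=8, p_4 = 8*35 + 26 = 306, q_4 = 8*4 + 3 = 35.

8/1, 9/1, 26/3, 35/4, 306/35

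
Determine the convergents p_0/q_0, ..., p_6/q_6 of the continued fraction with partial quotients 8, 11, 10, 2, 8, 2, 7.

8/1, 89/11, 898/111, 1885/233, 15978/1975, 33841/4183, 252865/31256

Using the convergent recurrence p_i = a_i*p_{i-1} + p_{i-2}, q_i = a_i*q_{i-1} + q_{i-2} with p_{-2}=0, p_{-1}=1, q_{-2}=1, q_{-1}=0:
  i=0: a_0=8, p_0 = 8*1 + 0 = 8, q_0 = 8*0 + 1 = 1.
  i=1: a_1=11, p_1 = 11*8 + 1 = 89, q_1 = 11*1 + 0 = 11.
  i=2: a_2=10, p_2 = 10*89 + 8 = 898, q_2 = 10*11 + 1 = 111.
  i=3: a_3=2, p_3 = 2*898 + 89 = 1885, q_3 = 2*111 + 11 = 233.
  i=4: a_4=8, p_4 = 8*1885 + 898 = 15978, q_4 = 8*233 + 111 = 1975.
  i=5: a_5=2, p_5 = 2*15978 + 1885 = 33841, q_5 = 2*1975 + 233 = 4183.
  i=6: a_6=7, p_6 = 7*33841 + 15978 = 252865, q_6 = 7*4183 + 1975 = 31256.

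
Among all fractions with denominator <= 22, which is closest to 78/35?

49/22

Expand x = 78/35 as a continued fraction with the Euclidean algorithm:
  78 = 2*35 + 8, so a_0 = 2.
  35 = 4*8 + 3, so a_1 = 4.
  8 = 2*3 + 2, so a_2 = 2.
  3 = 1*2 + 1, so a_3 = 1.
  2 = 2*1 + 0, so a_4 = 2.
so x = [2; 4, 2, 1, 2].
Convergents (p_i = a_i*p_{i-1} + p_{i-2}, q_i = a_i*q_{i-1} + q_{i-2} with p_{-2}=0, p_{-1}=1, q_{-2}=1, q_{-1}=0), until the denominator exceeds 22:
  i=0: a_0=2, p_0 = 2*1 + 0 = 2, q_0 = 2*0 + 1 = 1.
  i=1: a_1=4, p_1 = 4*2 + 1 = 9, q_1 = 4*1 + 0 = 4.
  i=2: a_2=2, p_2 = 2*9 + 2 = 20, q_2 = 2*4 + 1 = 9.
  i=3: a_3=1, p_3 = 1*20 + 9 = 29, q_3 = 1*9 + 4 = 13.
  i=4: a_4=2, p_4 = 2*29 + 20 = 78, q_4 = 2*13 + 9 = 35.
q_4 = 35 > 22, so the last convergent with denominator <= 22 is p_3/q_3 = 29/13.
The closest fraction with denominator <= 22 is either p_3/q_3 or the intermediate fraction (k*p_3 + p_2)/(k*q_3 + q_2) with the largest k >= 1 whose denominator stays <= 22; these approach x as k grows, and every other convergent or intermediate fraction in range is farther away.
Largest k: floor((22 - q_2)/q_3) = floor((22 - 9)/13) = 1.
That gives (1*29 + 20)/(1*13 + 9) = 49/22.
Compare the errors: |x - 29/13| = |78*13 - 29*35|/(35*13) = 1/455, and |x - 49/22| = |78*22 - 49*35|/(35*22) = 1/770.
Cross-multiplying, 1*455 = 455 < 770 = 1*770, so 1/770 is smaller: the intermediate fraction 49/22 is closer to x than 29/13.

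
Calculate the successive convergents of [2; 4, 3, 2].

Using the convergent recurrence p_i = a_i*p_{i-1} + p_{i-2}, q_i = a_i*q_{i-1} + q_{i-2} with p_{-2}=0, p_{-1}=1, q_{-2}=1, q_{-1}=0:
  i=0: a_0=2, p_0 = 2*1 + 0 = 2, q_0 = 2*0 + 1 = 1.
  i=1: a_1=4, p_1 = 4*2 + 1 = 9, q_1 = 4*1 + 0 = 4.
  i=2: a_2=3, p_2 = 3*9 + 2 = 29, q_2 = 3*4 + 1 = 13.
  i=3: a_3=2, p_3 = 2*29 + 9 = 67, q_3 = 2*13 + 4 = 30.

2/1, 9/4, 29/13, 67/30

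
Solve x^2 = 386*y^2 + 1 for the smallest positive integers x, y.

First expand sqrt(386) as a continued fraction. With x_i = (sqrt(386) + m_i)/d_i and (m_0, d_0) = (0, 1): a_0 = floor(sqrt(386)) = 19, since 19^2 = 361 <= 386 < 400 = 20^2.
Iterate m_{i+1} = d_i*a_i - m_i, d_{i+1} = (386 - m_{i+1}^2)/d_i, a_{i+1} = floor((a_0 + m_{i+1})/d_{i+1}):
  m_1 = 1*19 - 0 = 19, d_1 = (386 - 19^2)/1 = 25/1 = 25, a_1 = floor((19 + 19)/25) = 1.
  m_2 = 25*1 - 19 = 6, d_2 = (386 - 6^2)/25 = 350/25 = 14, a_2 = floor((19 + 6)/14) = 1.
  m_3 = 14*1 - 6 = 8, d_3 = (386 - 8^2)/14 = 322/14 = 23, a_3 = floor((19 + 8)/23) = 1.
  m_4 = 23*1 - 8 = 15, d_4 = (386 - 15^2)/23 = 161/23 = 7, a_4 = floor((19 + 15)/7) = 4.
  m_5 = 7*4 - 15 = 13, d_5 = (386 - 13^2)/7 = 217/7 = 31, a_5 = floor((19 + 13)/31) = 1.
  m_6 = 31*1 - 13 = 18, d_6 = (386 - 18^2)/31 = 62/31 = 2, a_6 = floor((19 + 18)/2) = 18.
  m_7 = 2*18 - 18 = 18, d_7 = (386 - 18^2)/2 = 62/2 = 31, a_7 = floor((19 + 18)/31) = 1.
  m_8 = 31*1 - 18 = 13, d_8 = (386 - 13^2)/31 = 217/31 = 7, a_8 = floor((19 + 13)/7) = 4.
  m_9 = 7*4 - 13 = 15, d_9 = (386 - 15^2)/7 = 161/7 = 23, a_9 = floor((19 + 15)/23) = 1.
  m_10 = 23*1 - 15 = 8, d_10 = (386 - 8^2)/23 = 322/23 = 14, a_10 = floor((19 + 8)/14) = 1.
  m_11 = 14*1 - 8 = 6, d_11 = (386 - 6^2)/14 = 350/14 = 25, a_11 = floor((19 + 6)/25) = 1.
  m_12 = 25*1 - 6 = 19, d_12 = (386 - 19^2)/25 = 25/25 = 1, a_12 = floor((19 + 19)/1) = 38.
  m_13 = 1*38 - 19 = 19, d_13 = (386 - 19^2)/1 = 25/1 = 25: (m_13, d_13) = (m_1, d_1) = (19, 25), so from here the quotients repeat a_1, ..., a_12; the period length is 12.
So sqrt(386) = [19; (1, 1, 1, 4, 1, 18, 1, 4, 1, 1, 1, 38)] with period length k = 12.
k is even, so the fundamental solution of x^2 - 386y^2 = 1 is (p_{k-1}, q_{k-1}) = (p_11, q_11); compute convergents through index 11.
Convergents (p_i = a_i*p_{i-1} + p_{i-2}, q_i = a_i*q_{i-1} + q_{i-2} with p_{-2}=0, p_{-1}=1, q_{-2}=1, q_{-1}=0):
  i=0: a_0=19, p_0 = 19*1 + 0 = 19, q_0 = 19*0 + 1 = 1.
  i=1: a_1=1, p_1 = 1*19 + 1 = 20, q_1 = 1*1 + 0 = 1.
  i=2: a_2=1, p_2 = 1*20 + 19 = 39, q_2 = 1*1 + 1 = 2.
  i=3: a_3=1, p_3 = 1*39 + 20 = 59, q_3 = 1*2 + 1 = 3.
  i=4: a_4=4, p_4 = 4*59 + 39 = 275, q_4 = 4*3 + 2 = 14.
  i=5: a_5=1, p_5 = 1*275 + 59 = 334, q_5 = 1*14 + 3 = 17.
  i=6: a_6=18, p_6 = 18*334 + 275 = 6287, q_6 = 18*17 + 14 = 320.
  i=7: a_7=1, p_7 = 1*6287 + 334 = 6621, q_7 = 1*320 + 17 = 337.
  i=8: a_8=4, p_8 = 4*6621 + 6287 = 32771, q_8 = 4*337 + 320 = 1668.
  i=9: a_9=1, p_9 = 1*32771 + 6621 = 39392, q_9 = 1*1668 + 337 = 2005.
  i=10: a_10=1, p_10 = 1*39392 + 32771 = 72163, q_10 = 1*2005 + 1668 = 3673.
  i=11: a_11=1, p_11 = 1*72163 + 39392 = 111555, q_11 = 1*3673 + 2005 = 5678.
Check: 111555^2 - 386*5678^2 = 12444518025 - 12444518024 = 1, so (x, y) = (111555, 5678) solves the equation, and by the theorem it is the least positive solution.

(x, y) = (111555, 5678)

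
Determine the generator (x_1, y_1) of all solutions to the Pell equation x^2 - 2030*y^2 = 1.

First expand sqrt(2030) as a continued fraction. With x_i = (sqrt(2030) + m_i)/d_i and (m_0, d_0) = (0, 1): a_0 = floor(sqrt(2030)) = 45, since 45^2 = 2025 <= 2030 < 2116 = 46^2.
Iterate m_{i+1} = d_i*a_i - m_i, d_{i+1} = (2030 - m_{i+1}^2)/d_i, a_{i+1} = floor((a_0 + m_{i+1})/d_{i+1}):
  m_1 = 1*45 - 0 = 45, d_1 = (2030 - 45^2)/1 = 5/1 = 5, a_1 = floor((45 + 45)/5) = 18.
  m_2 = 5*18 - 45 = 45, d_2 = (2030 - 45^2)/5 = 5/5 = 1, a_2 = floor((45 + 45)/1) = 90.
  m_3 = 1*90 - 45 = 45, d_3 = (2030 - 45^2)/1 = 5/1 = 5: (m_3, d_3) = (m_1, d_1) = (45, 5), so from here the quotients repeat a_1, a_2; the period length is 2.
So sqrt(2030) = [45; (18, 90)] with period length k = 2.
k is even, so the fundamental solution of x^2 - 2030y^2 = 1 is (p_{k-1}, q_{k-1}) = (p_1, q_1); compute convergents through index 1.
Convergents (p_i = a_i*p_{i-1} + p_{i-2}, q_i = a_i*q_{i-1} + q_{i-2} with p_{-2}=0, p_{-1}=1, q_{-2}=1, q_{-1}=0):
  i=0: a_0=45, p_0 = 45*1 + 0 = 45, q_0 = 45*0 + 1 = 1.
  i=1: a_1=18, p_1 = 18*45 + 1 = 811, q_1 = 18*1 + 0 = 18.
Check: 811^2 - 2030*18^2 = 657721 - 657720 = 1, so (x, y) = (811, 18) solves the equation, and by the theorem it is the least positive solution.

(x, y) = (811, 18)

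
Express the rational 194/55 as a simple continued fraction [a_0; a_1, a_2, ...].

[3; 1, 1, 8, 1, 2]

Run the Euclidean algorithm on 194 and 55; the successive quotients are the partial quotients a_0, a_1, ... (each step inverts the fractional part left over by the previous one):
  194 = 3*55 + 29, so a_0 = 3.
  55 = 1*29 + 26, so a_1 = 1.
  29 = 1*26 + 3, so a_2 = 1.
  26 = 8*3 + 2, so a_3 = 8.
  3 = 1*2 + 1, so a_4 = 1.
  2 = 2*1 + 0, so a_5 = 2.
The remainder reaches 0 after 6 divisions, so the expansion has 6 partial quotients, read off in order.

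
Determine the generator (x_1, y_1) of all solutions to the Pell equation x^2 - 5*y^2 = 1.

(x, y) = (9, 4)

First expand sqrt(5) as a continued fraction. With x_i = (sqrt(5) + m_i)/d_i and (m_0, d_0) = (0, 1): a_0 = floor(sqrt(5)) = 2, since 2^2 = 4 <= 5 < 9 = 3^2.
Iterate m_{i+1} = d_i*a_i - m_i, d_{i+1} = (5 - m_{i+1}^2)/d_i, a_{i+1} = floor((a_0 + m_{i+1})/d_{i+1}):
  m_1 = 1*2 - 0 = 2, d_1 = (5 - 2^2)/1 = 1/1 = 1, a_1 = floor((2 + 2)/1) = 4.
  m_2 = 1*4 - 2 = 2, d_2 = (5 - 2^2)/1 = 1/1 = 1: (m_2, d_2) = (m_1, d_1) = (2, 1), so from here the quotient a_1 repeats; the period length is 1.
So sqrt(5) = [2; (4)] with period length k = 1.
k is odd, so (p_{k-1}, q_{k-1}) only solves x^2 - 5y^2 = -1 and the fundamental solution of x^2 - 5y^2 = 1 is (p_{2k-1}, q_{2k-1}) = (p_1, q_1); compute convergents through index 1, running through the period twice.
Convergents (p_i = a_i*p_{i-1} + p_{i-2}, q_i = a_i*q_{i-1} + q_{i-2} with p_{-2}=0, p_{-1}=1, q_{-2}=1, q_{-1}=0):
  i=0: a_0=2, p_0 = 2*1 + 0 = 2, q_0 = 2*0 + 1 = 1.
  i=1: a_1=4, p_1 = 4*2 + 1 = 9, q_1 = 4*1 + 0 = 4.
Indeed p_0^2 - 5*q_0^2 = 4 - 5 = -1, not +1.
Check: 9^2 - 5*4^2 = 81 - 80 = 1, so (x, y) = (9, 4) solves the equation, and by the theorem it is the least positive solution.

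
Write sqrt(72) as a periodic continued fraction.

Write x_i = (sqrt(72) + m_i)/d_i with (m_0, d_0) = (0, 1). a_0 = floor(sqrt(72)) = 8, since 8^2 = 64 <= 72 < 81 = 9^2.
Iterate m_{i+1} = d_i*a_i - m_i, d_{i+1} = (72 - m_{i+1}^2)/d_i, a_{i+1} = floor((a_0 + m_{i+1})/d_{i+1}):
  m_1 = 1*8 - 0 = 8, d_1 = (72 - 8^2)/1 = 8/1 = 8, a_1 = floor((8 + 8)/8) = 2.
  m_2 = 8*2 - 8 = 8, d_2 = (72 - 8^2)/8 = 8/8 = 1, a_2 = floor((8 + 8)/1) = 16.
  m_3 = 1*16 - 8 = 8, d_3 = (72 - 8^2)/1 = 8/1 = 8: (m_3, d_3) = (m_1, d_1) = (8, 8), so from here the quotients repeat a_1, a_2; the period length is 2.
Hence the expansion of sqrt(72) is a_0 = 8 followed by the repeating block 2, 16 (period 2).

[8; (2, 16)]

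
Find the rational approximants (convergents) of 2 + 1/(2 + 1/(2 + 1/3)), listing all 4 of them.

Using the convergent recurrence p_i = a_i*p_{i-1} + p_{i-2}, q_i = a_i*q_{i-1} + q_{i-2} with p_{-2}=0, p_{-1}=1, q_{-2}=1, q_{-1}=0:
  i=0: a_0=2, p_0 = 2*1 + 0 = 2, q_0 = 2*0 + 1 = 1.
  i=1: a_1=2, p_1 = 2*2 + 1 = 5, q_1 = 2*1 + 0 = 2.
  i=2: a_2=2, p_2 = 2*5 + 2 = 12, q_2 = 2*2 + 1 = 5.
  i=3: a_3=3, p_3 = 3*12 + 5 = 41, q_3 = 3*5 + 2 = 17.

2/1, 5/2, 12/5, 41/17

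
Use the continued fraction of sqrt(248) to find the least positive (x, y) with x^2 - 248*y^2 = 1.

First expand sqrt(248) as a continued fraction. With x_i = (sqrt(248) + m_i)/d_i and (m_0, d_0) = (0, 1): a_0 = floor(sqrt(248)) = 15, since 15^2 = 225 <= 248 < 256 = 16^2.
Iterate m_{i+1} = d_i*a_i - m_i, d_{i+1} = (248 - m_{i+1}^2)/d_i, a_{i+1} = floor((a_0 + m_{i+1})/d_{i+1}):
  m_1 = 1*15 - 0 = 15, d_1 = (248 - 15^2)/1 = 23/1 = 23, a_1 = floor((15 + 15)/23) = 1.
  m_2 = 23*1 - 15 = 8, d_2 = (248 - 8^2)/23 = 184/23 = 8, a_2 = floor((15 + 8)/8) = 2.
  m_3 = 8*2 - 8 = 8, d_3 = (248 - 8^2)/8 = 184/8 = 23, a_3 = floor((15 + 8)/23) = 1.
  m_4 = 23*1 - 8 = 15, d_4 = (248 - 15^2)/23 = 23/23 = 1, a_4 = floor((15 + 15)/1) = 30.
  m_5 = 1*30 - 15 = 15, d_5 = (248 - 15^2)/1 = 23/1 = 23: (m_5, d_5) = (m_1, d_1) = (15, 23), so from here the quotients repeat a_1, ..., a_4; the period length is 4.
So sqrt(248) = [15; (1, 2, 1, 30)] with period length k = 4.
k is even, so the fundamental solution of x^2 - 248y^2 = 1 is (p_{k-1}, q_{k-1}) = (p_3, q_3); compute convergents through index 3.
Convergents (p_i = a_i*p_{i-1} + p_{i-2}, q_i = a_i*q_{i-1} + q_{i-2} with p_{-2}=0, p_{-1}=1, q_{-2}=1, q_{-1}=0):
  i=0: a_0=15, p_0 = 15*1 + 0 = 15, q_0 = 15*0 + 1 = 1.
  i=1: a_1=1, p_1 = 1*15 + 1 = 16, q_1 = 1*1 + 0 = 1.
  i=2: a_2=2, p_2 = 2*16 + 15 = 47, q_2 = 2*1 + 1 = 3.
  i=3: a_3=1, p_3 = 1*47 + 16 = 63, q_3 = 1*3 + 1 = 4.
Check: 63^2 - 248*4^2 = 3969 - 3968 = 1, so (x, y) = (63, 4) solves the equation, and by the theorem it is the least positive solution.

(x, y) = (63, 4)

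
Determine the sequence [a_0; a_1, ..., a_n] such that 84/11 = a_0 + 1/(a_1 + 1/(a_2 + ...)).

Run the Euclidean algorithm on 84 and 11; the successive quotients are the partial quotients a_0, a_1, ... (each step inverts the fractional part left over by the previous one):
  84 = 7*11 + 7, so a_0 = 7.
  11 = 1*7 + 4, so a_1 = 1.
  7 = 1*4 + 3, so a_2 = 1.
  4 = 1*3 + 1, so a_3 = 1.
  3 = 3*1 + 0, so a_4 = 3.
The remainder reaches 0 after 5 divisions, so the expansion has 5 partial quotients, read off in order.

[7; 1, 1, 1, 3]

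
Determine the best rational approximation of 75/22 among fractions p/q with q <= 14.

Expand x = 75/22 as a continued fraction with the Euclidean algorithm:
  75 = 3*22 + 9, so a_0 = 3.
  22 = 2*9 + 4, so a_1 = 2.
  9 = 2*4 + 1, so a_2 = 2.
  4 = 4*1 + 0, so a_3 = 4.
so x = [3; 2, 2, 4].
Convergents (p_i = a_i*p_{i-1} + p_{i-2}, q_i = a_i*q_{i-1} + q_{i-2} with p_{-2}=0, p_{-1}=1, q_{-2}=1, q_{-1}=0), until the denominator exceeds 14:
  i=0: a_0=3, p_0 = 3*1 + 0 = 3, q_0 = 3*0 + 1 = 1.
  i=1: a_1=2, p_1 = 2*3 + 1 = 7, q_1 = 2*1 + 0 = 2.
  i=2: a_2=2, p_2 = 2*7 + 3 = 17, q_2 = 2*2 + 1 = 5.
  i=3: a_3=4, p_3 = 4*17 + 7 = 75, q_3 = 4*5 + 2 = 22.
q_3 = 22 > 14, so the last convergent with denominator <= 14 is p_2/q_2 = 17/5.
The closest fraction with denominator <= 14 is either p_2/q_2 or the intermediate fraction (k*p_2 + p_1)/(k*q_2 + q_1) with the largest k >= 1 whose denominator stays <= 14; these approach x as k grows, and every other convergent or intermediate fraction in range is farther away.
Largest k: floor((14 - q_1)/q_2) = floor((14 - 2)/5) = 2.
That gives (2*17 + 7)/(2*5 + 2) = 41/12.
Compare the errors: |x - 17/5| = |75*5 - 17*22|/(22*5) = 1/110, and |x - 41/12| = |75*12 - 41*22|/(22*12) = 2/264.
Cross-multiplying, 2*110 = 220 < 264 = 1*264, so 2/264 is smaller: the intermediate fraction 41/12 is closer to x than 17/5.

41/12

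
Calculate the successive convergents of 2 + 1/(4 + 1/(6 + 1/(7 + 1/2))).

Using the convergent recurrence p_i = a_i*p_{i-1} + p_{i-2}, q_i = a_i*q_{i-1} + q_{i-2} with p_{-2}=0, p_{-1}=1, q_{-2}=1, q_{-1}=0:
  i=0: a_0=2, p_0 = 2*1 + 0 = 2, q_0 = 2*0 + 1 = 1.
  i=1: a_1=4, p_1 = 4*2 + 1 = 9, q_1 = 4*1 + 0 = 4.
  i=2: a_2=6, p_2 = 6*9 + 2 = 56, q_2 = 6*4 + 1 = 25.
  i=3: a_3=7, p_3 = 7*56 + 9 = 401, q_3 = 7*25 + 4 = 179.
  i=4: a_4=2, p_4 = 2*401 + 56 = 858, q_4 = 2*179 + 25 = 383.

2/1, 9/4, 56/25, 401/179, 858/383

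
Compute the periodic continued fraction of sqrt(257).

Write x_i = (sqrt(257) + m_i)/d_i with (m_0, d_0) = (0, 1). a_0 = floor(sqrt(257)) = 16, since 16^2 = 256 <= 257 < 289 = 17^2.
Iterate m_{i+1} = d_i*a_i - m_i, d_{i+1} = (257 - m_{i+1}^2)/d_i, a_{i+1} = floor((a_0 + m_{i+1})/d_{i+1}):
  m_1 = 1*16 - 0 = 16, d_1 = (257 - 16^2)/1 = 1/1 = 1, a_1 = floor((16 + 16)/1) = 32.
  m_2 = 1*32 - 16 = 16, d_2 = (257 - 16^2)/1 = 1/1 = 1: (m_2, d_2) = (m_1, d_1) = (16, 1), so from here the quotient a_1 repeats; the period length is 1.
Hence the expansion of sqrt(257) is a_0 = 16 followed by the repeating block 32 (period 1).

[16; (32)]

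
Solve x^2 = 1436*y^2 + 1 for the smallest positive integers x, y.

First expand sqrt(1436) as a continued fraction. With x_i = (sqrt(1436) + m_i)/d_i and (m_0, d_0) = (0, 1): a_0 = floor(sqrt(1436)) = 37, since 37^2 = 1369 <= 1436 < 1444 = 38^2.
Iterate m_{i+1} = d_i*a_i - m_i, d_{i+1} = (1436 - m_{i+1}^2)/d_i, a_{i+1} = floor((a_0 + m_{i+1})/d_{i+1}):
  m_1 = 1*37 - 0 = 37, d_1 = (1436 - 37^2)/1 = 67/1 = 67, a_1 = floor((37 + 37)/67) = 1.
  m_2 = 67*1 - 37 = 30, d_2 = (1436 - 30^2)/67 = 536/67 = 8, a_2 = floor((37 + 30)/8) = 8.
  m_3 = 8*8 - 30 = 34, d_3 = (1436 - 34^2)/8 = 280/8 = 35, a_3 = floor((37 + 34)/35) = 2.
  m_4 = 35*2 - 34 = 36, d_4 = (1436 - 36^2)/35 = 140/35 = 4, a_4 = floor((37 + 36)/4) = 18.
  m_5 = 4*18 - 36 = 36, d_5 = (1436 - 36^2)/4 = 140/4 = 35, a_5 = floor((37 + 36)/35) = 2.
  m_6 = 35*2 - 36 = 34, d_6 = (1436 - 34^2)/35 = 280/35 = 8, a_6 = floor((37 + 34)/8) = 8.
  m_7 = 8*8 - 34 = 30, d_7 = (1436 - 30^2)/8 = 536/8 = 67, a_7 = floor((37 + 30)/67) = 1.
  m_8 = 67*1 - 30 = 37, d_8 = (1436 - 37^2)/67 = 67/67 = 1, a_8 = floor((37 + 37)/1) = 74.
  m_9 = 1*74 - 37 = 37, d_9 = (1436 - 37^2)/1 = 67/1 = 67: (m_9, d_9) = (m_1, d_1) = (37, 67), so from here the quotients repeat a_1, ..., a_8; the period length is 8.
So sqrt(1436) = [37; (1, 8, 2, 18, 2, 8, 1, 74)] with period length k = 8.
k is even, so the fundamental solution of x^2 - 1436y^2 = 1 is (p_{k-1}, q_{k-1}) = (p_7, q_7); compute convergents through index 7.
Convergents (p_i = a_i*p_{i-1} + p_{i-2}, q_i = a_i*q_{i-1} + q_{i-2} with p_{-2}=0, p_{-1}=1, q_{-2}=1, q_{-1}=0):
  i=0: a_0=37, p_0 = 37*1 + 0 = 37, q_0 = 37*0 + 1 = 1.
  i=1: a_1=1, p_1 = 1*37 + 1 = 38, q_1 = 1*1 + 0 = 1.
  i=2: a_2=8, p_2 = 8*38 + 37 = 341, q_2 = 8*1 + 1 = 9.
  i=3: a_3=2, p_3 = 2*341 + 38 = 720, q_3 = 2*9 + 1 = 19.
  i=4: a_4=18, p_4 = 18*720 + 341 = 13301, q_4 = 18*19 + 9 = 351.
  i=5: a_5=2, p_5 = 2*13301 + 720 = 27322, q_5 = 2*351 + 19 = 721.
  i=6: a_6=8, p_6 = 8*27322 + 13301 = 231877, q_6 = 8*721 + 351 = 6119.
  i=7: a_7=1, p_7 = 1*231877 + 27322 = 259199, q_7 = 1*6119 + 721 = 6840.
Check: 259199^2 - 1436*6840^2 = 67184121601 - 67184121600 = 1, so (x, y) = (259199, 6840) solves the equation, and by the theorem it is the least positive solution.

(x, y) = (259199, 6840)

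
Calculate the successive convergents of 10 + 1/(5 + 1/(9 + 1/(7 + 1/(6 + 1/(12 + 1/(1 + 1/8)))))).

10/1, 51/5, 469/46, 3334/327, 20473/2008, 249010/24423, 269483/26431, 2404874/235871

Using the convergent recurrence p_i = a_i*p_{i-1} + p_{i-2}, q_i = a_i*q_{i-1} + q_{i-2} with p_{-2}=0, p_{-1}=1, q_{-2}=1, q_{-1}=0:
  i=0: a_0=10, p_0 = 10*1 + 0 = 10, q_0 = 10*0 + 1 = 1.
  i=1: a_1=5, p_1 = 5*10 + 1 = 51, q_1 = 5*1 + 0 = 5.
  i=2: a_2=9, p_2 = 9*51 + 10 = 469, q_2 = 9*5 + 1 = 46.
  i=3: a_3=7, p_3 = 7*469 + 51 = 3334, q_3 = 7*46 + 5 = 327.
  i=4: a_4=6, p_4 = 6*3334 + 469 = 20473, q_4 = 6*327 + 46 = 2008.
  i=5: a_5=12, p_5 = 12*20473 + 3334 = 249010, q_5 = 12*2008 + 327 = 24423.
  i=6: a_6=1, p_6 = 1*249010 + 20473 = 269483, q_6 = 1*24423 + 2008 = 26431.
  i=7: a_7=8, p_7 = 8*269483 + 249010 = 2404874, q_7 = 8*26431 + 24423 = 235871.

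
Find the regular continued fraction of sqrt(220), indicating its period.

Write x_i = (sqrt(220) + m_i)/d_i with (m_0, d_0) = (0, 1). a_0 = floor(sqrt(220)) = 14, since 14^2 = 196 <= 220 < 225 = 15^2.
Iterate m_{i+1} = d_i*a_i - m_i, d_{i+1} = (220 - m_{i+1}^2)/d_i, a_{i+1} = floor((a_0 + m_{i+1})/d_{i+1}):
  m_1 = 1*14 - 0 = 14, d_1 = (220 - 14^2)/1 = 24/1 = 24, a_1 = floor((14 + 14)/24) = 1.
  m_2 = 24*1 - 14 = 10, d_2 = (220 - 10^2)/24 = 120/24 = 5, a_2 = floor((14 + 10)/5) = 4.
  m_3 = 5*4 - 10 = 10, d_3 = (220 - 10^2)/5 = 120/5 = 24, a_3 = floor((14 + 10)/24) = 1.
  m_4 = 24*1 - 10 = 14, d_4 = (220 - 14^2)/24 = 24/24 = 1, a_4 = floor((14 + 14)/1) = 28.
  m_5 = 1*28 - 14 = 14, d_5 = (220 - 14^2)/1 = 24/1 = 24: (m_5, d_5) = (m_1, d_1) = (14, 24), so from here the quotients repeat a_1, ..., a_4; the period length is 4.
Hence the expansion of sqrt(220) is a_0 = 14 followed by the repeating block 1, 4, 1, 28 (period 4).

[14; (1, 4, 1, 28)]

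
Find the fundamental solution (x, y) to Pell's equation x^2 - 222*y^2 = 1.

First expand sqrt(222) as a continued fraction. With x_i = (sqrt(222) + m_i)/d_i and (m_0, d_0) = (0, 1): a_0 = floor(sqrt(222)) = 14, since 14^2 = 196 <= 222 < 225 = 15^2.
Iterate m_{i+1} = d_i*a_i - m_i, d_{i+1} = (222 - m_{i+1}^2)/d_i, a_{i+1} = floor((a_0 + m_{i+1})/d_{i+1}):
  m_1 = 1*14 - 0 = 14, d_1 = (222 - 14^2)/1 = 26/1 = 26, a_1 = floor((14 + 14)/26) = 1.
  m_2 = 26*1 - 14 = 12, d_2 = (222 - 12^2)/26 = 78/26 = 3, a_2 = floor((14 + 12)/3) = 8.
  m_3 = 3*8 - 12 = 12, d_3 = (222 - 12^2)/3 = 78/3 = 26, a_3 = floor((14 + 12)/26) = 1.
  m_4 = 26*1 - 12 = 14, d_4 = (222 - 14^2)/26 = 26/26 = 1, a_4 = floor((14 + 14)/1) = 28.
  m_5 = 1*28 - 14 = 14, d_5 = (222 - 14^2)/1 = 26/1 = 26: (m_5, d_5) = (m_1, d_1) = (14, 26), so from here the quotients repeat a_1, ..., a_4; the period length is 4.
So sqrt(222) = [14; (1, 8, 1, 28)] with period length k = 4.
k is even, so the fundamental solution of x^2 - 222y^2 = 1 is (p_{k-1}, q_{k-1}) = (p_3, q_3); compute convergents through index 3.
Convergents (p_i = a_i*p_{i-1} + p_{i-2}, q_i = a_i*q_{i-1} + q_{i-2} with p_{-2}=0, p_{-1}=1, q_{-2}=1, q_{-1}=0):
  i=0: a_0=14, p_0 = 14*1 + 0 = 14, q_0 = 14*0 + 1 = 1.
  i=1: a_1=1, p_1 = 1*14 + 1 = 15, q_1 = 1*1 + 0 = 1.
  i=2: a_2=8, p_2 = 8*15 + 14 = 134, q_2 = 8*1 + 1 = 9.
  i=3: a_3=1, p_3 = 1*134 + 15 = 149, q_3 = 1*9 + 1 = 10.
Check: 149^2 - 222*10^2 = 22201 - 22200 = 1, so (x, y) = (149, 10) solves the equation, and by the theorem it is the least positive solution.

(x, y) = (149, 10)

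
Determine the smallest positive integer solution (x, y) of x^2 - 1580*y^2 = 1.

(x, y) = (159, 4)

First expand sqrt(1580) as a continued fraction. With x_i = (sqrt(1580) + m_i)/d_i and (m_0, d_0) = (0, 1): a_0 = floor(sqrt(1580)) = 39, since 39^2 = 1521 <= 1580 < 1600 = 40^2.
Iterate m_{i+1} = d_i*a_i - m_i, d_{i+1} = (1580 - m_{i+1}^2)/d_i, a_{i+1} = floor((a_0 + m_{i+1})/d_{i+1}):
  m_1 = 1*39 - 0 = 39, d_1 = (1580 - 39^2)/1 = 59/1 = 59, a_1 = floor((39 + 39)/59) = 1.
  m_2 = 59*1 - 39 = 20, d_2 = (1580 - 20^2)/59 = 1180/59 = 20, a_2 = floor((39 + 20)/20) = 2.
  m_3 = 20*2 - 20 = 20, d_3 = (1580 - 20^2)/20 = 1180/20 = 59, a_3 = floor((39 + 20)/59) = 1.
  m_4 = 59*1 - 20 = 39, d_4 = (1580 - 39^2)/59 = 59/59 = 1, a_4 = floor((39 + 39)/1) = 78.
  m_5 = 1*78 - 39 = 39, d_5 = (1580 - 39^2)/1 = 59/1 = 59: (m_5, d_5) = (m_1, d_1) = (39, 59), so from here the quotients repeat a_1, ..., a_4; the period length is 4.
So sqrt(1580) = [39; (1, 2, 1, 78)] with period length k = 4.
k is even, so the fundamental solution of x^2 - 1580y^2 = 1 is (p_{k-1}, q_{k-1}) = (p_3, q_3); compute convergents through index 3.
Convergents (p_i = a_i*p_{i-1} + p_{i-2}, q_i = a_i*q_{i-1} + q_{i-2} with p_{-2}=0, p_{-1}=1, q_{-2}=1, q_{-1}=0):
  i=0: a_0=39, p_0 = 39*1 + 0 = 39, q_0 = 39*0 + 1 = 1.
  i=1: a_1=1, p_1 = 1*39 + 1 = 40, q_1 = 1*1 + 0 = 1.
  i=2: a_2=2, p_2 = 2*40 + 39 = 119, q_2 = 2*1 + 1 = 3.
  i=3: a_3=1, p_3 = 1*119 + 40 = 159, q_3 = 1*3 + 1 = 4.
Check: 159^2 - 1580*4^2 = 25281 - 25280 = 1, so (x, y) = (159, 4) solves the equation, and by the theorem it is the least positive solution.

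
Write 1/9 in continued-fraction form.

Run the Euclidean algorithm on 1 and 9; the successive quotients are the partial quotients a_0, a_1, ... (each step inverts the fractional part left over by the previous one):
  1 = 0*9 + 1, so a_0 = 0.
  9 = 9*1 + 0, so a_1 = 9.
The remainder reaches 0 after 2 divisions, so the expansion has 2 partial quotients, read off in order.

[0; 9]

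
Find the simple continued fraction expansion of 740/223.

Run the Euclidean algorithm on 740 and 223; the successive quotients are the partial quotients a_0, a_1, ... (each step inverts the fractional part left over by the previous one):
  740 = 3*223 + 71, so a_0 = 3.
  223 = 3*71 + 10, so a_1 = 3.
  71 = 7*10 + 1, so a_2 = 7.
  10 = 10*1 + 0, so a_3 = 10.
The remainder reaches 0 after 4 divisions, so the expansion has 4 partial quotients, read off in order.

[3; 3, 7, 10]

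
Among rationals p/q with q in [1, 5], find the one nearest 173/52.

10/3

Expand x = 173/52 as a continued fraction with the Euclidean algorithm:
  173 = 3*52 + 17, so a_0 = 3.
  52 = 3*17 + 1, so a_1 = 3.
  17 = 17*1 + 0, so a_2 = 17.
so x = [3; 3, 17].
Convergents (p_i = a_i*p_{i-1} + p_{i-2}, q_i = a_i*q_{i-1} + q_{i-2} with p_{-2}=0, p_{-1}=1, q_{-2}=1, q_{-1}=0), until the denominator exceeds 5:
  i=0: a_0=3, p_0 = 3*1 + 0 = 3, q_0 = 3*0 + 1 = 1.
  i=1: a_1=3, p_1 = 3*3 + 1 = 10, q_1 = 3*1 + 0 = 3.
  i=2: a_2=17, p_2 = 17*10 + 3 = 173, q_2 = 17*3 + 1 = 52.
q_2 = 52 > 5, so the last convergent with denominator <= 5 is p_1/q_1 = 10/3.
The closest fraction with denominator <= 5 is either p_1/q_1 or the intermediate fraction (k*p_1 + p_0)/(k*q_1 + q_0) with the largest k >= 1 whose denominator stays <= 5; these approach x as k grows, and every other convergent or intermediate fraction in range is farther away.
Largest k: floor((5 - q_0)/q_1) = floor((5 - 1)/3) = 1.
That gives (1*10 + 3)/(1*3 + 1) = 13/4.
Compare the errors: |x - 10/3| = |173*3 - 10*52|/(52*3) = 1/156, and |x - 13/4| = |173*4 - 13*52|/(52*4) = 16/208.
Cross-multiplying, 1*208 = 208 < 2496 = 16*156, so 1/156 is smaller: the convergent 10/3 is closer to x than 13/4.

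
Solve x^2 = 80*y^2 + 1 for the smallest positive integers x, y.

(x, y) = (9, 1)

First expand sqrt(80) as a continued fraction. With x_i = (sqrt(80) + m_i)/d_i and (m_0, d_0) = (0, 1): a_0 = floor(sqrt(80)) = 8, since 8^2 = 64 <= 80 < 81 = 9^2.
Iterate m_{i+1} = d_i*a_i - m_i, d_{i+1} = (80 - m_{i+1}^2)/d_i, a_{i+1} = floor((a_0 + m_{i+1})/d_{i+1}):
  m_1 = 1*8 - 0 = 8, d_1 = (80 - 8^2)/1 = 16/1 = 16, a_1 = floor((8 + 8)/16) = 1.
  m_2 = 16*1 - 8 = 8, d_2 = (80 - 8^2)/16 = 16/16 = 1, a_2 = floor((8 + 8)/1) = 16.
  m_3 = 1*16 - 8 = 8, d_3 = (80 - 8^2)/1 = 16/1 = 16: (m_3, d_3) = (m_1, d_1) = (8, 16), so from here the quotients repeat a_1, a_2; the period length is 2.
So sqrt(80) = [8; (1, 16)] with period length k = 2.
k is even, so the fundamental solution of x^2 - 80y^2 = 1 is (p_{k-1}, q_{k-1}) = (p_1, q_1); compute convergents through index 1.
Convergents (p_i = a_i*p_{i-1} + p_{i-2}, q_i = a_i*q_{i-1} + q_{i-2} with p_{-2}=0, p_{-1}=1, q_{-2}=1, q_{-1}=0):
  i=0: a_0=8, p_0 = 8*1 + 0 = 8, q_0 = 8*0 + 1 = 1.
  i=1: a_1=1, p_1 = 1*8 + 1 = 9, q_1 = 1*1 + 0 = 1.
Check: 9^2 - 80*1^2 = 81 - 80 = 1, so (x, y) = (9, 1) solves the equation, and by the theorem it is the least positive solution.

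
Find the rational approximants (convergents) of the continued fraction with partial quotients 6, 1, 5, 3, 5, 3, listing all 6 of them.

Using the convergent recurrence p_i = a_i*p_{i-1} + p_{i-2}, q_i = a_i*q_{i-1} + q_{i-2} with p_{-2}=0, p_{-1}=1, q_{-2}=1, q_{-1}=0:
  i=0: a_0=6, p_0 = 6*1 + 0 = 6, q_0 = 6*0 + 1 = 1.
  i=1: a_1=1, p_1 = 1*6 + 1 = 7, q_1 = 1*1 + 0 = 1.
  i=2: a_2=5, p_2 = 5*7 + 6 = 41, q_2 = 5*1 + 1 = 6.
  i=3: a_3=3, p_3 = 3*41 + 7 = 130, q_3 = 3*6 + 1 = 19.
  i=4: a_4=5, p_4 = 5*130 + 41 = 691, q_4 = 5*19 + 6 = 101.
  i=5: a_5=3, p_5 = 3*691 + 130 = 2203, q_5 = 3*101 + 19 = 322.

6/1, 7/1, 41/6, 130/19, 691/101, 2203/322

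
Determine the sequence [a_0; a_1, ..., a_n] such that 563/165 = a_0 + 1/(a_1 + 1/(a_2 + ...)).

Run the Euclidean algorithm on 563 and 165; the successive quotients are the partial quotients a_0, a_1, ... (each step inverts the fractional part left over by the previous one):
  563 = 3*165 + 68, so a_0 = 3.
  165 = 2*68 + 29, so a_1 = 2.
  68 = 2*29 + 10, so a_2 = 2.
  29 = 2*10 + 9, so a_3 = 2.
  10 = 1*9 + 1, so a_4 = 1.
  9 = 9*1 + 0, so a_5 = 9.
The remainder reaches 0 after 6 divisions, so the expansion has 6 partial quotients, read off in order.

[3; 2, 2, 2, 1, 9]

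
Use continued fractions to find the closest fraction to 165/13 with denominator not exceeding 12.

127/10

Expand x = 165/13 as a continued fraction with the Euclidean algorithm:
  165 = 12*13 + 9, so a_0 = 12.
  13 = 1*9 + 4, so a_1 = 1.
  9 = 2*4 + 1, so a_2 = 2.
  4 = 4*1 + 0, so a_3 = 4.
so x = [12; 1, 2, 4].
Convergents (p_i = a_i*p_{i-1} + p_{i-2}, q_i = a_i*q_{i-1} + q_{i-2} with p_{-2}=0, p_{-1}=1, q_{-2}=1, q_{-1}=0), until the denominator exceeds 12:
  i=0: a_0=12, p_0 = 12*1 + 0 = 12, q_0 = 12*0 + 1 = 1.
  i=1: a_1=1, p_1 = 1*12 + 1 = 13, q_1 = 1*1 + 0 = 1.
  i=2: a_2=2, p_2 = 2*13 + 12 = 38, q_2 = 2*1 + 1 = 3.
  i=3: a_3=4, p_3 = 4*38 + 13 = 165, q_3 = 4*3 + 1 = 13.
q_3 = 13 > 12, so the last convergent with denominator <= 12 is p_2/q_2 = 38/3.
The closest fraction with denominator <= 12 is either p_2/q_2 or the intermediate fraction (k*p_2 + p_1)/(k*q_2 + q_1) with the largest k >= 1 whose denominator stays <= 12; these approach x as k grows, and every other convergent or intermediate fraction in range is farther away.
Largest k: floor((12 - q_1)/q_2) = floor((12 - 1)/3) = 3.
That gives (3*38 + 13)/(3*3 + 1) = 127/10.
Compare the errors: |x - 38/3| = |165*3 - 38*13|/(13*3) = 1/39, and |x - 127/10| = |165*10 - 127*13|/(13*10) = 1/130.
Cross-multiplying, 1*39 = 39 < 130 = 1*130, so 1/130 is smaller: the intermediate fraction 127/10 is closer to x than 38/3.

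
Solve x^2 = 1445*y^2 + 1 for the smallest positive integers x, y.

(x, y) = (2889, 76)

First expand sqrt(1445) as a continued fraction. With x_i = (sqrt(1445) + m_i)/d_i and (m_0, d_0) = (0, 1): a_0 = floor(sqrt(1445)) = 38, since 38^2 = 1444 <= 1445 < 1521 = 39^2.
Iterate m_{i+1} = d_i*a_i - m_i, d_{i+1} = (1445 - m_{i+1}^2)/d_i, a_{i+1} = floor((a_0 + m_{i+1})/d_{i+1}):
  m_1 = 1*38 - 0 = 38, d_1 = (1445 - 38^2)/1 = 1/1 = 1, a_1 = floor((38 + 38)/1) = 76.
  m_2 = 1*76 - 38 = 38, d_2 = (1445 - 38^2)/1 = 1/1 = 1: (m_2, d_2) = (m_1, d_1) = (38, 1), so from here the quotient a_1 repeats; the period length is 1.
So sqrt(1445) = [38; (76)] with period length k = 1.
k is odd, so (p_{k-1}, q_{k-1}) only solves x^2 - 1445y^2 = -1 and the fundamental solution of x^2 - 1445y^2 = 1 is (p_{2k-1}, q_{2k-1}) = (p_1, q_1); compute convergents through index 1, running through the period twice.
Convergents (p_i = a_i*p_{i-1} + p_{i-2}, q_i = a_i*q_{i-1} + q_{i-2} with p_{-2}=0, p_{-1}=1, q_{-2}=1, q_{-1}=0):
  i=0: a_0=38, p_0 = 38*1 + 0 = 38, q_0 = 38*0 + 1 = 1.
  i=1: a_1=76, p_1 = 76*38 + 1 = 2889, q_1 = 76*1 + 0 = 76.
Indeed p_0^2 - 1445*q_0^2 = 1444 - 1445 = -1, not +1.
Check: 2889^2 - 1445*76^2 = 8346321 - 8346320 = 1, so (x, y) = (2889, 76) solves the equation, and by the theorem it is the least positive solution.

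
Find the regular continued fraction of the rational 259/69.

[3; 1, 3, 17]

Run the Euclidean algorithm on 259 and 69; the successive quotients are the partial quotients a_0, a_1, ... (each step inverts the fractional part left over by the previous one):
  259 = 3*69 + 52, so a_0 = 3.
  69 = 1*52 + 17, so a_1 = 1.
  52 = 3*17 + 1, so a_2 = 3.
  17 = 17*1 + 0, so a_3 = 17.
The remainder reaches 0 after 4 divisions, so the expansion has 4 partial quotients, read off in order.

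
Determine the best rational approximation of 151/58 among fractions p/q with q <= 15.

Expand x = 151/58 as a continued fraction with the Euclidean algorithm:
  151 = 2*58 + 35, so a_0 = 2.
  58 = 1*35 + 23, so a_1 = 1.
  35 = 1*23 + 12, so a_2 = 1.
  23 = 1*12 + 11, so a_3 = 1.
  12 = 1*11 + 1, so a_4 = 1.
  11 = 11*1 + 0, so a_5 = 11.
so x = [2; 1, 1, 1, 1, 11].
Convergents (p_i = a_i*p_{i-1} + p_{i-2}, q_i = a_i*q_{i-1} + q_{i-2} with p_{-2}=0, p_{-1}=1, q_{-2}=1, q_{-1}=0), until the denominator exceeds 15:
  i=0: a_0=2, p_0 = 2*1 + 0 = 2, q_0 = 2*0 + 1 = 1.
  i=1: a_1=1, p_1 = 1*2 + 1 = 3, q_1 = 1*1 + 0 = 1.
  i=2: a_2=1, p_2 = 1*3 + 2 = 5, q_2 = 1*1 + 1 = 2.
  i=3: a_3=1, p_3 = 1*5 + 3 = 8, q_3 = 1*2 + 1 = 3.
  i=4: a_4=1, p_4 = 1*8 + 5 = 13, q_4 = 1*3 + 2 = 5.
  i=5: a_5=11, p_5 = 11*13 + 8 = 151, q_5 = 11*5 + 3 = 58.
q_5 = 58 > 15, so the last convergent with denominator <= 15 is p_4/q_4 = 13/5.
The closest fraction with denominator <= 15 is either p_4/q_4 or the intermediate fraction (k*p_4 + p_3)/(k*q_4 + q_3) with the largest k >= 1 whose denominator stays <= 15; these approach x as k grows, and every other convergent or intermediate fraction in range is farther away.
Largest k: floor((15 - q_3)/q_4) = floor((15 - 3)/5) = 2.
That gives (2*13 + 8)/(2*5 + 3) = 34/13.
Compare the errors: |x - 13/5| = |151*5 - 13*58|/(58*5) = 1/290, and |x - 34/13| = |151*13 - 34*58|/(58*13) = 9/754.
Cross-multiplying, 1*754 = 754 < 2610 = 9*290, so 1/290 is smaller: the convergent 13/5 is closer to x than 34/13.

13/5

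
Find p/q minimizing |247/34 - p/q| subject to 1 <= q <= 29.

Expand x = 247/34 as a continued fraction with the Euclidean algorithm:
  247 = 7*34 + 9, so a_0 = 7.
  34 = 3*9 + 7, so a_1 = 3.
  9 = 1*7 + 2, so a_2 = 1.
  7 = 3*2 + 1, so a_3 = 3.
  2 = 2*1 + 0, so a_4 = 2.
so x = [7; 3, 1, 3, 2].
Convergents (p_i = a_i*p_{i-1} + p_{i-2}, q_i = a_i*q_{i-1} + q_{i-2} with p_{-2}=0, p_{-1}=1, q_{-2}=1, q_{-1}=0), until the denominator exceeds 29:
  i=0: a_0=7, p_0 = 7*1 + 0 = 7, q_0 = 7*0 + 1 = 1.
  i=1: a_1=3, p_1 = 3*7 + 1 = 22, q_1 = 3*1 + 0 = 3.
  i=2: a_2=1, p_2 = 1*22 + 7 = 29, q_2 = 1*3 + 1 = 4.
  i=3: a_3=3, p_3 = 3*29 + 22 = 109, q_3 = 3*4 + 3 = 15.
  i=4: a_4=2, p_4 = 2*109 + 29 = 247, q_4 = 2*15 + 4 = 34.
q_4 = 34 > 29, so the last convergent with denominator <= 29 is p_3/q_3 = 109/15.
The closest fraction with denominator <= 29 is either p_3/q_3 or the intermediate fraction (k*p_3 + p_2)/(k*q_3 + q_2) with the largest k >= 1 whose denominator stays <= 29; these approach x as k grows, and every other convergent or intermediate fraction in range is farther away.
Largest k: floor((29 - q_2)/q_3) = floor((29 - 4)/15) = 1.
That gives (1*109 + 29)/(1*15 + 4) = 138/19.
Compare the errors: |x - 109/15| = |247*15 - 109*34|/(34*15) = 1/510, and |x - 138/19| = |247*19 - 138*34|/(34*19) = 1/646.
Cross-multiplying, 1*510 = 510 < 646 = 1*646, so 1/646 is smaller: the intermediate fraction 138/19 is closer to x than 109/15.

138/19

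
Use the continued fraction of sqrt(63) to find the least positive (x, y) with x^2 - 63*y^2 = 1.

First expand sqrt(63) as a continued fraction. With x_i = (sqrt(63) + m_i)/d_i and (m_0, d_0) = (0, 1): a_0 = floor(sqrt(63)) = 7, since 7^2 = 49 <= 63 < 64 = 8^2.
Iterate m_{i+1} = d_i*a_i - m_i, d_{i+1} = (63 - m_{i+1}^2)/d_i, a_{i+1} = floor((a_0 + m_{i+1})/d_{i+1}):
  m_1 = 1*7 - 0 = 7, d_1 = (63 - 7^2)/1 = 14/1 = 14, a_1 = floor((7 + 7)/14) = 1.
  m_2 = 14*1 - 7 = 7, d_2 = (63 - 7^2)/14 = 14/14 = 1, a_2 = floor((7 + 7)/1) = 14.
  m_3 = 1*14 - 7 = 7, d_3 = (63 - 7^2)/1 = 14/1 = 14: (m_3, d_3) = (m_1, d_1) = (7, 14), so from here the quotients repeat a_1, a_2; the period length is 2.
So sqrt(63) = [7; (1, 14)] with period length k = 2.
k is even, so the fundamental solution of x^2 - 63y^2 = 1 is (p_{k-1}, q_{k-1}) = (p_1, q_1); compute convergents through index 1.
Convergents (p_i = a_i*p_{i-1} + p_{i-2}, q_i = a_i*q_{i-1} + q_{i-2} with p_{-2}=0, p_{-1}=1, q_{-2}=1, q_{-1}=0):
  i=0: a_0=7, p_0 = 7*1 + 0 = 7, q_0 = 7*0 + 1 = 1.
  i=1: a_1=1, p_1 = 1*7 + 1 = 8, q_1 = 1*1 + 0 = 1.
Check: 8^2 - 63*1^2 = 64 - 63 = 1, so (x, y) = (8, 1) solves the equation, and by the theorem it is the least positive solution.

(x, y) = (8, 1)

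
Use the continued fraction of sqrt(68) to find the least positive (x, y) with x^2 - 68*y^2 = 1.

First expand sqrt(68) as a continued fraction. With x_i = (sqrt(68) + m_i)/d_i and (m_0, d_0) = (0, 1): a_0 = floor(sqrt(68)) = 8, since 8^2 = 64 <= 68 < 81 = 9^2.
Iterate m_{i+1} = d_i*a_i - m_i, d_{i+1} = (68 - m_{i+1}^2)/d_i, a_{i+1} = floor((a_0 + m_{i+1})/d_{i+1}):
  m_1 = 1*8 - 0 = 8, d_1 = (68 - 8^2)/1 = 4/1 = 4, a_1 = floor((8 + 8)/4) = 4.
  m_2 = 4*4 - 8 = 8, d_2 = (68 - 8^2)/4 = 4/4 = 1, a_2 = floor((8 + 8)/1) = 16.
  m_3 = 1*16 - 8 = 8, d_3 = (68 - 8^2)/1 = 4/1 = 4: (m_3, d_3) = (m_1, d_1) = (8, 4), so from here the quotients repeat a_1, a_2; the period length is 2.
So sqrt(68) = [8; (4, 16)] with period length k = 2.
k is even, so the fundamental solution of x^2 - 68y^2 = 1 is (p_{k-1}, q_{k-1}) = (p_1, q_1); compute convergents through index 1.
Convergents (p_i = a_i*p_{i-1} + p_{i-2}, q_i = a_i*q_{i-1} + q_{i-2} with p_{-2}=0, p_{-1}=1, q_{-2}=1, q_{-1}=0):
  i=0: a_0=8, p_0 = 8*1 + 0 = 8, q_0 = 8*0 + 1 = 1.
  i=1: a_1=4, p_1 = 4*8 + 1 = 33, q_1 = 4*1 + 0 = 4.
Check: 33^2 - 68*4^2 = 1089 - 1088 = 1, so (x, y) = (33, 4) solves the equation, and by the theorem it is the least positive solution.

(x, y) = (33, 4)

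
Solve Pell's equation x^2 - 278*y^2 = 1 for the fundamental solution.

(x, y) = (2501, 150)

First expand sqrt(278) as a continued fraction. With x_i = (sqrt(278) + m_i)/d_i and (m_0, d_0) = (0, 1): a_0 = floor(sqrt(278)) = 16, since 16^2 = 256 <= 278 < 289 = 17^2.
Iterate m_{i+1} = d_i*a_i - m_i, d_{i+1} = (278 - m_{i+1}^2)/d_i, a_{i+1} = floor((a_0 + m_{i+1})/d_{i+1}):
  m_1 = 1*16 - 0 = 16, d_1 = (278 - 16^2)/1 = 22/1 = 22, a_1 = floor((16 + 16)/22) = 1.
  m_2 = 22*1 - 16 = 6, d_2 = (278 - 6^2)/22 = 242/22 = 11, a_2 = floor((16 + 6)/11) = 2.
  m_3 = 11*2 - 6 = 16, d_3 = (278 - 16^2)/11 = 22/11 = 2, a_3 = floor((16 + 16)/2) = 16.
  m_4 = 2*16 - 16 = 16, d_4 = (278 - 16^2)/2 = 22/2 = 11, a_4 = floor((16 + 16)/11) = 2.
  m_5 = 11*2 - 16 = 6, d_5 = (278 - 6^2)/11 = 242/11 = 22, a_5 = floor((16 + 6)/22) = 1.
  m_6 = 22*1 - 6 = 16, d_6 = (278 - 16^2)/22 = 22/22 = 1, a_6 = floor((16 + 16)/1) = 32.
  m_7 = 1*32 - 16 = 16, d_7 = (278 - 16^2)/1 = 22/1 = 22: (m_7, d_7) = (m_1, d_1) = (16, 22), so from here the quotients repeat a_1, ..., a_6; the period length is 6.
So sqrt(278) = [16; (1, 2, 16, 2, 1, 32)] with period length k = 6.
k is even, so the fundamental solution of x^2 - 278y^2 = 1 is (p_{k-1}, q_{k-1}) = (p_5, q_5); compute convergents through index 5.
Convergents (p_i = a_i*p_{i-1} + p_{i-2}, q_i = a_i*q_{i-1} + q_{i-2} with p_{-2}=0, p_{-1}=1, q_{-2}=1, q_{-1}=0):
  i=0: a_0=16, p_0 = 16*1 + 0 = 16, q_0 = 16*0 + 1 = 1.
  i=1: a_1=1, p_1 = 1*16 + 1 = 17, q_1 = 1*1 + 0 = 1.
  i=2: a_2=2, p_2 = 2*17 + 16 = 50, q_2 = 2*1 + 1 = 3.
  i=3: a_3=16, p_3 = 16*50 + 17 = 817, q_3 = 16*3 + 1 = 49.
  i=4: a_4=2, p_4 = 2*817 + 50 = 1684, q_4 = 2*49 + 3 = 101.
  i=5: a_5=1, p_5 = 1*1684 + 817 = 2501, q_5 = 1*101 + 49 = 150.
Check: 2501^2 - 278*150^2 = 6255001 - 6255000 = 1, so (x, y) = (2501, 150) solves the equation, and by the theorem it is the least positive solution.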